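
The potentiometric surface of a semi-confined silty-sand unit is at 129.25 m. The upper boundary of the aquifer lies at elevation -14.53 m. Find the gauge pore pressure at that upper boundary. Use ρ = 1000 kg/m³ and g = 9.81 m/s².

P ≈ 1410 kPa

Pressure head at the aquifer top: ψ = h − z = 129.25 − (-14.53) = 143.78 m.
P = ρgψ = 1000 × 9.81 × 143.78 = 1410482 Pa ≈ 1410 kPa.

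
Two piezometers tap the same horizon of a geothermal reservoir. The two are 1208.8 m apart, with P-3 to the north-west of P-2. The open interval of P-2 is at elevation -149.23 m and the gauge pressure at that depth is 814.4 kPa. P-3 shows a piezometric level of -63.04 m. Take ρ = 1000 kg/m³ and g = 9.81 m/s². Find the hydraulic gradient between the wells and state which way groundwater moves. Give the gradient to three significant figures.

i ≈ 0.00262; groundwater flows toward the south-east

Pressure head at P-2: ψ = P/(ρg) = 814.4×1000 / (1000 × 9.81) = 83.02 m.
Total head at P-2: h = z + ψ = -149.23 + 83.02 = -66.21 m.
Total head at P-3: h = -63.04 m (water level in the piezometer is the total head).
Head difference: h(P-2) − h(P-3) = -66.21 − (-63.04) = -3.17 m.
Hydraulic gradient: i = |Δh| / L = 3.17 / 1208.8 = 0.00262.
Flow is from higher to lower head: from P-3 toward P-2, i.e. toward the south-east.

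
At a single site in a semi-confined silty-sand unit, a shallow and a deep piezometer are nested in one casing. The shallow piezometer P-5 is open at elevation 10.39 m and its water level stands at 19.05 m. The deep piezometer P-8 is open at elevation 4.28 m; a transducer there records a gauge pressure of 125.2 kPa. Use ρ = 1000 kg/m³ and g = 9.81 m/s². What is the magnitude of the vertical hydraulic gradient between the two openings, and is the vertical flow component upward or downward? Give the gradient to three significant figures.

|i_v| ≈ 0.329; vertical flow is downward

Total head at P-5: h = 19.05 m (water level in the standpipe).
Pressure head at P-8: ψ = P/(ρg) = 125.2×1000 / (1000 × 9.81) = 12.76 m.
Total head at P-8: h = z + ψ = 4.28 + 12.76 = 17.04 m.
Δh = h(P-5) − h(P-8) = 19.05 − 17.04 = 2.01 m.
Vertical separation Δz = 10.39 − 4.28 = 6.11 m.
|i_v| = |Δh| / Δz = 2.01 / 6.11 = 0.329.
Head is higher in the shallow piezometer, so vertical flow is downward (recharge condition).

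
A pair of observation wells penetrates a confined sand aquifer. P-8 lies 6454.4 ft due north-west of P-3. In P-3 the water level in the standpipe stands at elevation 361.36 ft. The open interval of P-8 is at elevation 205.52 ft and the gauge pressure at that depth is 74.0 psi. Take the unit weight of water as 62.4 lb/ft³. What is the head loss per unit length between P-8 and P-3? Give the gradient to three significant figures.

i ≈ 0.00231 ft/ft

Total head at P-3: h = 361.36 ft (water level in the piezometer is the total head).
Pressure head at P-8: ψ = 144·P/γ = 144 × 74.0 / 62.4 = 170.77 ft.
Total head at P-8: h = z + ψ = 205.52 + 170.77 = 376.29 ft.
Head difference: h(P-3) − h(P-8) = 361.36 − 376.29 = -14.93 ft.
Hydraulic gradient: i = |Δh| / L = 14.93 / 6454.4 = 0.00231.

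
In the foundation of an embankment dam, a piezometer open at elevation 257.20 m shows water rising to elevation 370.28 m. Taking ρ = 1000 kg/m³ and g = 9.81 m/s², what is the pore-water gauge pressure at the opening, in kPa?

Pressure head ψ = h − z = 370.28 − 257.20 = 113.08 m.
P = ρgψ = 1000 × 9.81 × 113.08 = 1109315 Pa ≈ 1110 kPa.

P ≈ 1110 kPa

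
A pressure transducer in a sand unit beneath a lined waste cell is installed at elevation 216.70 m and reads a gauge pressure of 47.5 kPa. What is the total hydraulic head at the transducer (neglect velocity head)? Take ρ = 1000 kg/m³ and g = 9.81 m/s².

h ≈ 221.54 m

ψ = P/(ρg) = 47.5×1000 / (1000 × 9.81) = 4.84 m.
h = z + ψ = 216.70 + 4.84 = 221.54 m.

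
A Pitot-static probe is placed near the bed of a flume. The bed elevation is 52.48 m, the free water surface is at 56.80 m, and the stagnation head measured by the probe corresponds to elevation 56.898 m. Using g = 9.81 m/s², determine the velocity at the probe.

v ≈ 1.39 m/s

Near the bed, under hydrostatic conditions, the piezometric head (z + ψ) equals the free-surface elevation, 56.80 m.
Velocity head = total − piezometric = 56.898 − 56.80 = 0.098 m.
v = √(2g·h_v) = √(2 × 9.81 × 0.098) = 1.39 m/s.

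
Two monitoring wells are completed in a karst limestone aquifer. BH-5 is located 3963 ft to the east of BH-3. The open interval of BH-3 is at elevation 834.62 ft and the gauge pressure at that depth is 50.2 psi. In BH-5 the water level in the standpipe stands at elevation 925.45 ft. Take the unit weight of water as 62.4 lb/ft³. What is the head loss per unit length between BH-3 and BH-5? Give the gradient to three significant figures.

Pressure head at BH-3: ψ = 144·P/γ = 144 × 50.2 / 62.4 = 115.85 ft.
Total head at BH-3: h = z + ψ = 834.62 + 115.85 = 950.47 ft.
Total head at BH-5: h = 925.45 ft (water level in the piezometer is the total head).
Head difference: h(BH-3) − h(BH-5) = 950.47 − 925.45 = 25.02 ft.
Hydraulic gradient: i = |Δh| / L = 25.02 / 3963 = 0.00631.

i ≈ 0.00631 ft/ft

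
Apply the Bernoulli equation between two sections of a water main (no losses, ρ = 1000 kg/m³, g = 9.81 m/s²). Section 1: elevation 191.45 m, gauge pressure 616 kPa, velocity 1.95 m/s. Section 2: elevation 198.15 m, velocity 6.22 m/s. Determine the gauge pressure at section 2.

Pressure head at 1: ψ₁ = P₁/(ρg) = 616×1000 / (1000 × 9.81) = 62.79 m.
Velocity heads: v₁²/2g = 1.95²/19.62 = 0.194 m; v₂²/2g = 6.22²/19.62 = 1.972 m.
Total head H = z₁ + ψ₁ + v₁²/2g = 191.45 + 62.79 + 0.194 = 254.43 m.
ψ₂ = H − z₂ − v₂²/2g = 254.43 − 198.15 − 1.972 = 54.31 m.
P₂ = ρgψ₂ = 1000 × 9.81 × 54.31 ≈ 533 kPa.

P₂ ≈ 533 kPa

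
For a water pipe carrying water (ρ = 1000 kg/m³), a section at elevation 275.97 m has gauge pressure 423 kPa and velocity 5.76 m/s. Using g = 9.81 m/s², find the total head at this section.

h ≈ 320.78 m

Pressure head ψ = P/(ρg) = 423×1000 / (1000 × 9.81) = 43.12 m.
Velocity head = v²/(2g) = 5.76² / (2 × 9.81) = 1.691 m.
h = z + ψ + v²/(2g) = 275.97 + 43.12 + 1.691 = 320.78 m.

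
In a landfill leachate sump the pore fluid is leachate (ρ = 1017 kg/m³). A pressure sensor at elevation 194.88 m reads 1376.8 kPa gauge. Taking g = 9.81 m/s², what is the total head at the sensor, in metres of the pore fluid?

h ≈ 332.88 m

ψ = P/(ρg) = 1376.8×1000 / (1017 × 9.81) = 138.00 m.
h = z + ψ = 194.88 + 138.00 = 332.88 m.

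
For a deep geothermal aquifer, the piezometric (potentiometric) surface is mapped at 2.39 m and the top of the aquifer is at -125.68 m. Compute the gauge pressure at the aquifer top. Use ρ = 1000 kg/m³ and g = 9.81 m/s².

P ≈ 1260 kPa

Pressure head at the aquifer top: ψ = h − z = 2.39 − (-125.68) = 128.07 m.
P = ρgψ = 1000 × 9.81 × 128.07 = 1256367 Pa ≈ 1260 kPa.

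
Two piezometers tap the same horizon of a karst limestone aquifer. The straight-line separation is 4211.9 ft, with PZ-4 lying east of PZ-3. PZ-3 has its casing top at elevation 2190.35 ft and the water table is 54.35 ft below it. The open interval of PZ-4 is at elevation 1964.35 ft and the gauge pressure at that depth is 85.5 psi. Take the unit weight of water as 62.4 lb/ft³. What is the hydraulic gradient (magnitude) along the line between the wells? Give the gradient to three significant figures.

Total head at PZ-3: h = 2190.35 − 54.35 = 2136.00 ft.
Pressure head at PZ-4: ψ = 144·P/γ = 144 × 85.5 / 62.4 = 197.31 ft.
Total head at PZ-4: h = z + ψ = 1964.35 + 197.31 = 2161.66 ft.
Head difference: h(PZ-3) − h(PZ-4) = 2136.00 − 2161.66 = -25.66 ft.
Hydraulic gradient: i = |Δh| / L = 25.66 / 4211.9 = 0.00609.

i ≈ 0.00609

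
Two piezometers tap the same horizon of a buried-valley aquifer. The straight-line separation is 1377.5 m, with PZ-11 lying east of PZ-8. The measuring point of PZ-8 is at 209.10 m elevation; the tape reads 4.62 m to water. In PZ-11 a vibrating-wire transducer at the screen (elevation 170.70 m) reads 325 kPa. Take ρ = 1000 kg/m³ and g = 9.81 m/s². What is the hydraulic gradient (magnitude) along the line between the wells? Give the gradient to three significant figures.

Total head at PZ-8: h = 209.10 − 4.62 = 204.48 m.
Pressure head at PZ-11: ψ = P/(ρg) = 325×1000 / (1000 × 9.81) = 33.13 m.
Total head at PZ-11: h = z + ψ = 170.70 + 33.13 = 203.83 m.
Head difference: h(PZ-8) − h(PZ-11) = 204.48 − 203.83 = 0.65 m.
Hydraulic gradient: i = |Δh| / L = 0.65 / 1377.5 = 0.000472.

i ≈ 0.000472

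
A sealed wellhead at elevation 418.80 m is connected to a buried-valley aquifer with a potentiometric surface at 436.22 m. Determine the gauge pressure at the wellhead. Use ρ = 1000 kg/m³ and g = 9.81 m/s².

Head above the cap: Δh = 436.22 − 418.80 = 17.42 m.
P = ρgΔh = 1000 × 9.81 × 17.42 = 170890 Pa ≈ 171 kPa.

P ≈ 171 kPa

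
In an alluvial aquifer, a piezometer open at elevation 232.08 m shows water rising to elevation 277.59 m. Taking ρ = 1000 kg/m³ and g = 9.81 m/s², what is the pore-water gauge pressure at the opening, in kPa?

Pressure head ψ = h − z = 277.59 − 232.08 = 45.51 m.
P = ρgψ = 1000 × 9.81 × 45.51 = 446453 Pa ≈ 446 kPa.

P ≈ 446 kPa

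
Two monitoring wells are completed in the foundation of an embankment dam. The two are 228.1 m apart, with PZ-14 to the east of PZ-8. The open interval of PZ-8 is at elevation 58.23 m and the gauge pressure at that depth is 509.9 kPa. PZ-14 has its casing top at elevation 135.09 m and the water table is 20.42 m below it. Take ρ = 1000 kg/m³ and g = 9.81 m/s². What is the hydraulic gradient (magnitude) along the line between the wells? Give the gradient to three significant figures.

Pressure head at PZ-8: ψ = P/(ρg) = 509.9×1000 / (1000 × 9.81) = 51.98 m.
Total head at PZ-8: h = z + ψ = 58.23 + 51.98 = 110.21 m.
Total head at PZ-14: h = 135.09 − 20.42 = 114.67 m.
Head difference: h(PZ-8) − h(PZ-14) = 110.21 − 114.67 = -4.46 m.
Hydraulic gradient: i = |Δh| / L = 4.46 / 228.1 = 0.0196.

i ≈ 0.0196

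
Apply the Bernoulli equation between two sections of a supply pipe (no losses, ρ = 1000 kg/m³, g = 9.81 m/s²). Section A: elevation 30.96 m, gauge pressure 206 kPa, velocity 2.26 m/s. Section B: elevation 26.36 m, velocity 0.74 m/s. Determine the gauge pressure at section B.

Pressure head at A: ψ₁ = P₁/(ρg) = 206×1000 / (1000 × 9.81) = 21.00 m.
Velocity heads: v₁²/2g = 2.26²/19.62 = 0.260 m; v₂²/2g = 0.74²/19.62 = 0.028 m.
Total head H = z₁ + ψ₁ + v₁²/2g = 30.96 + 21.00 + 0.260 = 52.22 m.
ψ₂ = H − z₂ − v₂²/2g = 52.22 − 26.36 − 0.028 = 25.83 m.
P₂ = ρgψ₂ = 1000 × 9.81 × 25.83 ≈ 253 kPa.

P₂ ≈ 253 kPa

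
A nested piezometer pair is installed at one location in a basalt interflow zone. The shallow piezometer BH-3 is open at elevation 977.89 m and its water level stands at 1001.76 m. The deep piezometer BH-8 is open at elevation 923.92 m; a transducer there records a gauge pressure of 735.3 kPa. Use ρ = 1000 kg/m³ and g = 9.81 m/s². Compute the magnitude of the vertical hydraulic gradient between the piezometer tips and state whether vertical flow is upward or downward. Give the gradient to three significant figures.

|i_v| ≈ 0.0535; vertical flow is downward

Total head at BH-3: h = 1001.76 m (water level in the standpipe).
Pressure head at BH-8: ψ = P/(ρg) = 735.3×1000 / (1000 × 9.81) = 74.95 m.
Total head at BH-8: h = z + ψ = 923.92 + 74.95 = 998.87 m.
Δh = h(BH-3) − h(BH-8) = 1001.76 − 998.87 = 2.89 m.
Vertical separation Δz = 977.89 − 923.92 = 53.97 m.
|i_v| = |Δh| / Δz = 2.89 / 53.97 = 0.0535.
Head is higher in the shallow piezometer, so vertical flow is downward (recharge condition).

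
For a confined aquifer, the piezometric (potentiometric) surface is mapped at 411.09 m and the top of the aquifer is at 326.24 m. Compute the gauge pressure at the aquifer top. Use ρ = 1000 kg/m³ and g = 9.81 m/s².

Pressure head at the aquifer top: ψ = h − z = 411.09 − 326.24 = 84.85 m.
P = ρgψ = 1000 × 9.81 × 84.85 = 832378 Pa ≈ 832 kPa.

P ≈ 832 kPa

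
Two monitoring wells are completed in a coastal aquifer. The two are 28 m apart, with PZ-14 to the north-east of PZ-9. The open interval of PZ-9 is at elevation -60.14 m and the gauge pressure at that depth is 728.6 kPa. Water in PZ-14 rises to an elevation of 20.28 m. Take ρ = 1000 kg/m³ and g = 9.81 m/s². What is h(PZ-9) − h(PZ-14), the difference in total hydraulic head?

Δh ≈ -6.15 m

Pressure head at PZ-9: ψ = P/(ρg) = 728.6×1000 / (1000 × 9.81) = 74.27 m.
Total head at PZ-9: h = z + ψ = -60.14 + 74.27 = 14.13 m.
Total head at PZ-14: h = 20.28 m (water level in the piezometer is the total head).
Head difference: h(PZ-9) − h(PZ-14) = 14.13 − 20.28 = -6.15 m.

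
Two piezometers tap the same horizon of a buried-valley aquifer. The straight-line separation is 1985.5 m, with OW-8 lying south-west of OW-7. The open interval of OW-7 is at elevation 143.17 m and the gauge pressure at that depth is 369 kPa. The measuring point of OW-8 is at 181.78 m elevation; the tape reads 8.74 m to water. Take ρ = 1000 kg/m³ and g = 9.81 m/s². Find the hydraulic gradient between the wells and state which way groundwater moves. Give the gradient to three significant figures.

i ≈ 0.00390; groundwater flows toward the south-west

Pressure head at OW-7: ψ = P/(ρg) = 369×1000 / (1000 × 9.81) = 37.61 m.
Total head at OW-7: h = z + ψ = 143.17 + 37.61 = 180.78 m.
Total head at OW-8: h = 181.78 − 8.74 = 173.04 m.
Head difference: h(OW-7) − h(OW-8) = 180.78 − 173.04 = 7.74 m.
Hydraulic gradient: i = |Δh| / L = 7.74 / 1985.5 = 0.00390.
Flow is from higher to lower head: from OW-7 toward OW-8, i.e. toward the south-west.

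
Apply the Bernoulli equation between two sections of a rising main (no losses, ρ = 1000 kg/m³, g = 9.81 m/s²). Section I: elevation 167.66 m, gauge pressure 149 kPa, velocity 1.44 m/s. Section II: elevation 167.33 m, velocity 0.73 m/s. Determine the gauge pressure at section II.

P₂ ≈ 153 kPa

Pressure head at I: ψ₁ = P₁/(ρg) = 149×1000 / (1000 × 9.81) = 15.19 m.
Velocity heads: v₁²/2g = 1.44²/19.62 = 0.106 m; v₂²/2g = 0.73²/19.62 = 0.027 m.
Total head H = z₁ + ψ₁ + v₁²/2g = 167.66 + 15.19 + 0.106 = 182.96 m.
ψ₂ = H − z₂ − v₂²/2g = 182.96 − 167.33 − 0.027 = 15.60 m.
P₂ = ρgψ₂ = 1000 × 9.81 × 15.60 ≈ 153 kPa.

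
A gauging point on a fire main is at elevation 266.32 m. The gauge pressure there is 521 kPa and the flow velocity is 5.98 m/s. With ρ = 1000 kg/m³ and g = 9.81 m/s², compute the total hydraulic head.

Pressure head ψ = P/(ρg) = 521×1000 / (1000 × 9.81) = 53.11 m.
Velocity head = v²/(2g) = 5.98² / (2 × 9.81) = 1.823 m.
h = z + ψ + v²/(2g) = 266.32 + 53.11 + 1.823 = 321.25 m.

h ≈ 321.25 m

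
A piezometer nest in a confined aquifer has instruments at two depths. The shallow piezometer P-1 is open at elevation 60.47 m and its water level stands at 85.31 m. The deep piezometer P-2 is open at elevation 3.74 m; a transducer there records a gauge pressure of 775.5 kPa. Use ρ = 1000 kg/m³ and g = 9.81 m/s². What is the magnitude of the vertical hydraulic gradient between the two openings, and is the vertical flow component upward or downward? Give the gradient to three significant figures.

Total head at P-1: h = 85.31 m (water level in the standpipe).
Pressure head at P-2: ψ = P/(ρg) = 775.5×1000 / (1000 × 9.81) = 79.05 m.
Total head at P-2: h = z + ψ = 3.74 + 79.05 = 82.79 m.
Δh = h(P-1) − h(P-2) = 85.31 − 82.79 = 2.52 m.
Vertical separation Δz = 60.47 − 3.74 = 56.73 m.
|i_v| = |Δh| / Δz = 2.52 / 56.73 = 0.0444.
Head is higher in the shallow piezometer, so vertical flow is downward (recharge condition).

|i_v| ≈ 0.0444; vertical flow is downward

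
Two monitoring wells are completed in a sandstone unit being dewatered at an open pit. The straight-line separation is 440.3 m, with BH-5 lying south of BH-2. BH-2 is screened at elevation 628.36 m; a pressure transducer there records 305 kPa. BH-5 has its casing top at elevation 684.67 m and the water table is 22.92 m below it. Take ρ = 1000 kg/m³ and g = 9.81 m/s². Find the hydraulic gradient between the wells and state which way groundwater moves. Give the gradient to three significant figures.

Pressure head at BH-2: ψ = P/(ρg) = 305×1000 / (1000 × 9.81) = 31.09 m.
Total head at BH-2: h = z + ψ = 628.36 + 31.09 = 659.45 m.
Total head at BH-5: h = 684.67 − 22.92 = 661.75 m.
Head difference: h(BH-2) − h(BH-5) = 659.45 − 661.75 = -2.30 m.
Hydraulic gradient: i = |Δh| / L = 2.30 / 440.3 = 0.00522.
Flow is from higher to lower head: from BH-5 toward BH-2, i.e. toward the north.

i ≈ 0.00522; groundwater flows toward the north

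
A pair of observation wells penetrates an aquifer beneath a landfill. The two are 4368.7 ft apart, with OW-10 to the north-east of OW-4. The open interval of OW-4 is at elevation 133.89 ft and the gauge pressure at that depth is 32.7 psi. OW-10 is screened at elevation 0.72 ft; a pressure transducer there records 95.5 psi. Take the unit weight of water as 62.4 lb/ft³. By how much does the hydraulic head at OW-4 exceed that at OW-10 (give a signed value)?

Pressure head at OW-4: ψ = 144·P/γ = 144 × 32.7 / 62.4 = 75.46 ft.
Total head at OW-4: h = z + ψ = 133.89 + 75.46 = 209.35 ft.
Pressure head at OW-10: ψ = 144·P/γ = 144 × 95.5 / 62.4 = 220.38 ft.
Total head at OW-10: h = z + ψ = 0.72 + 220.38 = 221.10 ft.
Head difference: h(OW-4) − h(OW-10) = 209.35 − 221.10 = -11.75 ft.

Δh ≈ -11.75 ft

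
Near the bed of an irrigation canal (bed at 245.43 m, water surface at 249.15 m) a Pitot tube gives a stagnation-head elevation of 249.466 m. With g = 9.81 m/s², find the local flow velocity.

Near the bed, under hydrostatic conditions, the piezometric head (z + ψ) equals the free-surface elevation, 249.15 m.
Velocity head = total − piezometric = 249.466 − 249.15 = 0.316 m.
v = √(2g·h_v) = √(2 × 9.81 × 0.316) = 2.49 m/s.

v ≈ 2.49 m/s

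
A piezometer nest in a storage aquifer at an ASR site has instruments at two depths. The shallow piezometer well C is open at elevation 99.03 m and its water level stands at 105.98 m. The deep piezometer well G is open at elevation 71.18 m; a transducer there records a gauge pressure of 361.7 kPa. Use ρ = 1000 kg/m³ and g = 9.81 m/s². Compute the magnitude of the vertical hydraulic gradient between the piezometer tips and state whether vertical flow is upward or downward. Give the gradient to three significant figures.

|i_v| ≈ 0.0743; vertical flow is upward

Total head at well C: h = 105.98 m (water level in the standpipe).
Pressure head at well G: ψ = P/(ρg) = 361.7×1000 / (1000 × 9.81) = 36.87 m.
Total head at well G: h = z + ψ = 71.18 + 36.87 = 108.05 m.
Δh = h(well C) − h(well G) = 105.98 − 108.05 = -2.07 m.
Vertical separation Δz = 99.03 − 71.18 = 27.85 m.
|i_v| = |Δh| / Δz = 2.07 / 27.85 = 0.0743.
Head is higher in the deep piezometer, so vertical flow is upward (discharge condition).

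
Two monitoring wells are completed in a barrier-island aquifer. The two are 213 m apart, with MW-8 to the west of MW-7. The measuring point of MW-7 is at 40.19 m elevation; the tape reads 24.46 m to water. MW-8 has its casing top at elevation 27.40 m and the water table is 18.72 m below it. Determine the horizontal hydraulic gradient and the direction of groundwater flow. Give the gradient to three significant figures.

Total head at MW-7: h = 40.19 − 24.46 = 15.73 m.
Total head at MW-8: h = 27.40 − 18.72 = 8.68 m.
Head difference: h(MW-7) − h(MW-8) = 15.73 − 8.68 = 7.05 m.
Hydraulic gradient: i = |Δh| / L = 7.05 / 213 = 0.0331.
Flow is from higher to lower head: from MW-7 toward MW-8, i.e. toward the west.

i ≈ 0.0331; groundwater flows toward the west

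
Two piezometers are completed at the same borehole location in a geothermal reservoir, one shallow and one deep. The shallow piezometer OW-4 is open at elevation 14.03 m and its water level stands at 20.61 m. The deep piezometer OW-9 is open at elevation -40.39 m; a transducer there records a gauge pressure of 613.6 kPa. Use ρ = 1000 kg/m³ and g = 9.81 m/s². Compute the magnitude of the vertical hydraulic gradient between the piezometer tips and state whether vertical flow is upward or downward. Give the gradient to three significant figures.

|i_v| ≈ 0.0285; vertical flow is upward

Total head at OW-4: h = 20.61 m (water level in the standpipe).
Pressure head at OW-9: ψ = P/(ρg) = 613.6×1000 / (1000 × 9.81) = 62.55 m.
Total head at OW-9: h = z + ψ = -40.39 + 62.55 = 22.16 m.
Δh = h(OW-4) − h(OW-9) = 20.61 − 22.16 = -1.55 m.
Vertical separation Δz = 14.03 − (-40.39) = 54.42 m.
|i_v| = |Δh| / Δz = 1.55 / 54.42 = 0.0285.
Head is higher in the deep piezometer, so vertical flow is upward (discharge condition).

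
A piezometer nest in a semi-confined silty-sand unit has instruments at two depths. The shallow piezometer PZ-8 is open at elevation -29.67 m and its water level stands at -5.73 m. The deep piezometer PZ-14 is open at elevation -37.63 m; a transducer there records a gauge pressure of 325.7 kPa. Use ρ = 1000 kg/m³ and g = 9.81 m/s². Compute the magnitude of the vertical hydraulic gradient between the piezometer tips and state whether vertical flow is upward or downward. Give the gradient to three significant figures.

Total head at PZ-8: h = -5.73 m (water level in the standpipe).
Pressure head at PZ-14: ψ = P/(ρg) = 325.7×1000 / (1000 × 9.81) = 33.20 m.
Total head at PZ-14: h = z + ψ = -37.63 + 33.20 = -4.43 m.
Δh = h(PZ-8) − h(PZ-14) = -5.73 − (-4.43) = -1.30 m.
Vertical separation Δz = -29.67 − (-37.63) = 7.96 m.
|i_v| = |Δh| / Δz = 1.30 / 7.96 = 0.163.
Head is higher in the deep piezometer, so vertical flow is upward (discharge condition).

|i_v| ≈ 0.163; vertical flow is upward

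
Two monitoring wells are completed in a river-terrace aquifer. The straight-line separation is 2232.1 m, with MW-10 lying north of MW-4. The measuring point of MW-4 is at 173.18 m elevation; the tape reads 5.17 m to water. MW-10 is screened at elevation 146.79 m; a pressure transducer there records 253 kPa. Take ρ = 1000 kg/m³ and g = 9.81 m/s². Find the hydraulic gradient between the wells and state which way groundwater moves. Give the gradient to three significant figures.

i ≈ 0.00205; groundwater flows toward the south

Total head at MW-4: h = 173.18 − 5.17 = 168.01 m.
Pressure head at MW-10: ψ = P/(ρg) = 253×1000 / (1000 × 9.81) = 25.79 m.
Total head at MW-10: h = z + ψ = 146.79 + 25.79 = 172.58 m.
Head difference: h(MW-4) − h(MW-10) = 168.01 − 172.58 = -4.57 m.
Hydraulic gradient: i = |Δh| / L = 4.57 / 2232.1 = 0.00205.
Flow is from higher to lower head: from MW-10 toward MW-4, i.e. toward the south.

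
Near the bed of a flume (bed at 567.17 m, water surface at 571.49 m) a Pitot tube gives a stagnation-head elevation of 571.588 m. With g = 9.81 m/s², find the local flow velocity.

Near the bed, under hydrostatic conditions, the piezometric head (z + ψ) equals the free-surface elevation, 571.49 m.
Velocity head = total − piezometric = 571.588 − 571.49 = 0.098 m.
v = √(2g·h_v) = √(2 × 9.81 × 0.098) = 1.39 m/s.

v ≈ 1.39 m/s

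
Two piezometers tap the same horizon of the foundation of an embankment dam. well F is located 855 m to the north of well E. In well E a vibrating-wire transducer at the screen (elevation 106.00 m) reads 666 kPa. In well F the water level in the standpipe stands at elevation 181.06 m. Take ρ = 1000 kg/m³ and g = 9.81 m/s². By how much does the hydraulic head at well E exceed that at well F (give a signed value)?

Pressure head at well E: ψ = P/(ρg) = 666×1000 / (1000 × 9.81) = 67.89 m.
Total head at well E: h = z + ψ = 106.00 + 67.89 = 173.89 m.
Total head at well F: h = 181.06 m (water level in the piezometer is the total head).
Head difference: h(well E) − h(well F) = 173.89 − 181.06 = -7.17 m.

Δh ≈ -7.17 m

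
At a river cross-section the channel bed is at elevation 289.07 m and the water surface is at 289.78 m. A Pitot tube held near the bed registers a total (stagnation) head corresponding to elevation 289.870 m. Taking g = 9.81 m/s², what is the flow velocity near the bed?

v ≈ 1.33 m/s

Near the bed, under hydrostatic conditions, the piezometric head (z + ψ) equals the free-surface elevation, 289.78 m.
Velocity head = total − piezometric = 289.870 − 289.78 = 0.090 m.
v = √(2g·h_v) = √(2 × 9.81 × 0.090) = 1.33 m/s.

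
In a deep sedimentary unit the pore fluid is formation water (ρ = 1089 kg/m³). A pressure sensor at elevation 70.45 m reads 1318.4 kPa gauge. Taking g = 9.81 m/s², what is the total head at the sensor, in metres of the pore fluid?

h ≈ 193.86 m

ψ = P/(ρg) = 1318.4×1000 / (1089 × 9.81) = 123.41 m.
h = z + ψ = 70.45 + 123.41 = 193.86 m.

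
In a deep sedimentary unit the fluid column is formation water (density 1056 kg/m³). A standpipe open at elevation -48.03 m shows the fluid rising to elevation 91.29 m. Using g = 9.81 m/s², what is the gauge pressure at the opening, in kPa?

P ≈ 1440 kPa

Pressure head ψ = h − z = 91.29 − (-48.03) = 139.32 m.
P = ρgψ = 1056 × 9.81 × 139.32 = 1443266 Pa ≈ 1440 kPa.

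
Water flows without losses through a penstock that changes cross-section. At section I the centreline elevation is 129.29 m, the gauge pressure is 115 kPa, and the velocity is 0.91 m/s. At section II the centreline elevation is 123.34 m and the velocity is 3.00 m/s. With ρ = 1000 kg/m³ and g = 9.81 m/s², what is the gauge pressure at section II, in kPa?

Pressure head at I: ψ₁ = P₁/(ρg) = 115×1000 / (1000 × 9.81) = 11.72 m.
Velocity heads: v₁²/2g = 0.91²/19.62 = 0.042 m; v₂²/2g = 3.00²/19.62 = 0.459 m.
Total head H = z₁ + ψ₁ + v₁²/2g = 129.29 + 11.72 + 0.042 = 141.05 m.
ψ₂ = H − z₂ − v₂²/2g = 141.05 − 123.34 − 0.459 = 17.25 m.
P₂ = ρgψ₂ = 1000 × 9.81 × 17.25 ≈ 169 kPa.

P₂ ≈ 169 kPa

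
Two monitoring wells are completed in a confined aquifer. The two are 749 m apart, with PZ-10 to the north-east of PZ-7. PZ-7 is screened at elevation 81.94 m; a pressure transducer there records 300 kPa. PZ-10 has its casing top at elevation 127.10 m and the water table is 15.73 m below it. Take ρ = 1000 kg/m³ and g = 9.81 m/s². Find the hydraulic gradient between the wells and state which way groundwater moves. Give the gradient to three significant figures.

Pressure head at PZ-7: ψ = P/(ρg) = 300×1000 / (1000 × 9.81) = 30.58 m.
Total head at PZ-7: h = z + ψ = 81.94 + 30.58 = 112.52 m.
Total head at PZ-10: h = 127.10 − 15.73 = 111.37 m.
Head difference: h(PZ-7) − h(PZ-10) = 112.52 − 111.37 = 1.15 m.
Hydraulic gradient: i = |Δh| / L = 1.15 / 749 = 0.00154.
Flow is from higher to lower head: from PZ-7 toward PZ-10, i.e. toward the north-east.

i ≈ 0.00154; groundwater flows toward the north-east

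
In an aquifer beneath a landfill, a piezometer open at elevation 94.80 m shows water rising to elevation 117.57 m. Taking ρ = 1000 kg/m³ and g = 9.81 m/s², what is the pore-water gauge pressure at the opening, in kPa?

P ≈ 223 kPa

Pressure head ψ = h − z = 117.57 − 94.80 = 22.77 m.
P = ρgψ = 1000 × 9.81 × 22.77 = 223374 Pa ≈ 223 kPa.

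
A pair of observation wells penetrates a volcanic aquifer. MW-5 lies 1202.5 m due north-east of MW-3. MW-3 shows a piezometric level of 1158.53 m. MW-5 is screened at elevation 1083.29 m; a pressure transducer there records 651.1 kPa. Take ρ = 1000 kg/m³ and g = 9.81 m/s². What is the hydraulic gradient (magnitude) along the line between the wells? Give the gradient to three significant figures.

i ≈ 0.00738

Total head at MW-3: h = 1158.53 m (water level in the piezometer is the total head).
Pressure head at MW-5: ψ = P/(ρg) = 651.1×1000 / (1000 × 9.81) = 66.37 m.
Total head at MW-5: h = z + ψ = 1083.29 + 66.37 = 1149.66 m.
Head difference: h(MW-3) − h(MW-5) = 1158.53 − 1149.66 = 8.87 m.
Hydraulic gradient: i = |Δh| / L = 8.87 / 1202.5 = 0.00738.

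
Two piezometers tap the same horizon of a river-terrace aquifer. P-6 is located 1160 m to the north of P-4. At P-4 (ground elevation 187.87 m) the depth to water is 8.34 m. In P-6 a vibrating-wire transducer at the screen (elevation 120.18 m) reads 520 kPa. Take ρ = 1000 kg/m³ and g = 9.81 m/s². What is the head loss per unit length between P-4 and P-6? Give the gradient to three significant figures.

i ≈ 0.00547 m/m

Total head at P-4: h = 187.87 − 8.34 = 179.53 m.
Pressure head at P-6: ψ = P/(ρg) = 520×1000 / (1000 × 9.81) = 53.01 m.
Total head at P-6: h = z + ψ = 120.18 + 53.01 = 173.19 m.
Head difference: h(P-4) − h(P-6) = 179.53 − 173.19 = 6.34 m.
Hydraulic gradient: i = |Δh| / L = 6.34 / 1160 = 0.00547.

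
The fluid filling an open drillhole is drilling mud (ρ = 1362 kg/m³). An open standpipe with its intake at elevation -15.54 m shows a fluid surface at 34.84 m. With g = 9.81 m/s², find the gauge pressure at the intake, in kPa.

Pressure head ψ = h − z = 34.84 − (-15.54) = 50.38 m.
P = ρgψ = 1362 × 9.81 × 50.38 = 673138 Pa ≈ 673 kPa.

P ≈ 673 kPa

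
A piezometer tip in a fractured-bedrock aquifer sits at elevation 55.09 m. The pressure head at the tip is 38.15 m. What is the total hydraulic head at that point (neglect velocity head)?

h ≈ 93.24 m

h = z + ψ = 55.09 + 38.15 = 93.24 m.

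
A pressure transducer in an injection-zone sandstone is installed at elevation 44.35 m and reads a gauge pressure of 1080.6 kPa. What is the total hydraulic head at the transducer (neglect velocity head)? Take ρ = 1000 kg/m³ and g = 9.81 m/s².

ψ = P/(ρg) = 1080.6×1000 / (1000 × 9.81) = 110.15 m.
h = z + ψ = 44.35 + 110.15 = 154.50 m.

h ≈ 154.50 m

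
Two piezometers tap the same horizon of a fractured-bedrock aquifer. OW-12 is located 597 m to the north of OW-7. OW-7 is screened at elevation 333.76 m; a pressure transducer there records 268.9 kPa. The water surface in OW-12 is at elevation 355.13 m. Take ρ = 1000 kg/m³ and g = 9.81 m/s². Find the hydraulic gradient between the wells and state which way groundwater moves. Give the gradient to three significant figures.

i ≈ 0.0101; groundwater flows toward the north

Pressure head at OW-7: ψ = P/(ρg) = 268.9×1000 / (1000 × 9.81) = 27.41 m.
Total head at OW-7: h = z + ψ = 333.76 + 27.41 = 361.17 m.
Total head at OW-12: h = 355.13 m (water level in the piezometer is the total head).
Head difference: h(OW-7) − h(OW-12) = 361.17 − 355.13 = 6.04 m.
Hydraulic gradient: i = |Δh| / L = 6.04 / 597 = 0.0101.
Flow is from higher to lower head: from OW-7 toward OW-12, i.e. toward the north.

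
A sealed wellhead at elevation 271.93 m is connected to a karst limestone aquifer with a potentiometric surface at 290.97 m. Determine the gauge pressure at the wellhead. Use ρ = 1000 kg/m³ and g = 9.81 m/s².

Head above the cap: Δh = 290.97 − 271.93 = 19.04 m.
P = ρgΔh = 1000 × 9.81 × 19.04 = 186782 Pa ≈ 187 kPa.

P ≈ 187 kPa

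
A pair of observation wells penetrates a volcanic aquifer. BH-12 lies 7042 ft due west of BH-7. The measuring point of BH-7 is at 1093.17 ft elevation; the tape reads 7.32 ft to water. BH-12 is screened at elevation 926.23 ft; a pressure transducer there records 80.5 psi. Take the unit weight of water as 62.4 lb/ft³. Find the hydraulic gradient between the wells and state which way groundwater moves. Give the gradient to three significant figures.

i ≈ 0.00371; groundwater flows toward the east

Total head at BH-7: h = 1093.17 − 7.32 = 1085.85 ft.
Pressure head at BH-12: ψ = 144·P/γ = 144 × 80.5 / 62.4 = 185.77 ft.
Total head at BH-12: h = z + ψ = 926.23 + 185.77 = 1112.00 ft.
Head difference: h(BH-7) − h(BH-12) = 1085.85 − 1112.00 = -26.15 ft.
Hydraulic gradient: i = |Δh| / L = 26.15 / 7042 = 0.00371.
Flow is from higher to lower head: from BH-12 toward BH-7, i.e. toward the east.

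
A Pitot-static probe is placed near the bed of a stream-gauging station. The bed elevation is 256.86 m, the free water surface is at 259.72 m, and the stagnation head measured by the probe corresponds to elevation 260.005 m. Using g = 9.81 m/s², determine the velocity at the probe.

Near the bed, under hydrostatic conditions, the piezometric head (z + ψ) equals the free-surface elevation, 259.72 m.
Velocity head = total − piezometric = 260.005 − 259.72 = 0.285 m.
v = √(2g·h_v) = √(2 × 9.81 × 0.285) = 2.36 m/s.

v ≈ 2.36 m/s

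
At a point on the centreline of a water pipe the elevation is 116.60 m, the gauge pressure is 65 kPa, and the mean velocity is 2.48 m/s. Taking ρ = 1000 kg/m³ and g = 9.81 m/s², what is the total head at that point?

Pressure head ψ = P/(ρg) = 65×1000 / (1000 × 9.81) = 6.63 m.
Velocity head = v²/(2g) = 2.48² / (2 × 9.81) = 0.313 m.
h = z + ψ + v²/(2g) = 116.60 + 6.63 + 0.313 = 123.54 m.

h ≈ 123.54 m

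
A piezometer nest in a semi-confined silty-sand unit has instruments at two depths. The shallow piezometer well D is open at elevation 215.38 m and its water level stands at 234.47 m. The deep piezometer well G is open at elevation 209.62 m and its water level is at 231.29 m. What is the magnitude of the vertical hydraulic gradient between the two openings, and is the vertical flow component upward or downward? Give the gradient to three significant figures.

|i_v| ≈ 0.552; vertical flow is downward

Total head at well D: h = 234.47 m (water level in the standpipe).
Total head at well G: h = 231.29 m.
Δh = h(well D) − h(well G) = 234.47 − 231.29 = 3.18 m.
Vertical separation Δz = 215.38 − 209.62 = 5.76 m.
|i_v| = |Δh| / Δz = 3.18 / 5.76 = 0.552.
Head is higher in the shallow piezometer, so vertical flow is downward (recharge condition).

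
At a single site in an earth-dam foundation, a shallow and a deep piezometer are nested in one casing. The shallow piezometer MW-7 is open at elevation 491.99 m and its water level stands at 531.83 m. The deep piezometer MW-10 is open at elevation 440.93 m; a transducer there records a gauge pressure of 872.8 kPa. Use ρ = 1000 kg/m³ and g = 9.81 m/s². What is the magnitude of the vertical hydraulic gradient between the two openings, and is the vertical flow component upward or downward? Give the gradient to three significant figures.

Total head at MW-7: h = 531.83 m (water level in the standpipe).
Pressure head at MW-10: ψ = P/(ρg) = 872.8×1000 / (1000 × 9.81) = 88.97 m.
Total head at MW-10: h = z + ψ = 440.93 + 88.97 = 529.90 m.
Δh = h(MW-7) − h(MW-10) = 531.83 − 529.90 = 1.93 m.
Vertical separation Δz = 491.99 − 440.93 = 51.06 m.
|i_v| = |Δh| / Δz = 1.93 / 51.06 = 0.0378.
Head is higher in the shallow piezometer, so vertical flow is downward (recharge condition).

|i_v| ≈ 0.0378; vertical flow is downward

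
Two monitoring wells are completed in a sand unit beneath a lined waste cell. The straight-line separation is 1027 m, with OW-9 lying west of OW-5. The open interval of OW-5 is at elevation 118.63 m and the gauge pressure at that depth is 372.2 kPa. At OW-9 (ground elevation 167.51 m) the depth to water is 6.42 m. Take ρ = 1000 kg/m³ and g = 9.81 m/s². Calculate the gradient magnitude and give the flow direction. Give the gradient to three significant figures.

i ≈ 0.00440; groundwater flows toward the east

Pressure head at OW-5: ψ = P/(ρg) = 372.2×1000 / (1000 × 9.81) = 37.94 m.
Total head at OW-5: h = z + ψ = 118.63 + 37.94 = 156.57 m.
Total head at OW-9: h = 167.51 − 6.42 = 161.09 m.
Head difference: h(OW-5) − h(OW-9) = 156.57 − 161.09 = -4.52 m.
Hydraulic gradient: i = |Δh| / L = 4.52 / 1027 = 0.00440.
Flow is from higher to lower head: from OW-9 toward OW-5, i.e. toward the east.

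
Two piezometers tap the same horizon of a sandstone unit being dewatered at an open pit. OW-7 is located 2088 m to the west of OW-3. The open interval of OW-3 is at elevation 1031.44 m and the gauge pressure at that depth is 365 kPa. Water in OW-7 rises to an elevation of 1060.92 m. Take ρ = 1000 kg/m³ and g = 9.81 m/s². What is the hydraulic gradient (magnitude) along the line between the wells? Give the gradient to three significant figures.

Pressure head at OW-3: ψ = P/(ρg) = 365×1000 / (1000 × 9.81) = 37.21 m.
Total head at OW-3: h = z + ψ = 1031.44 + 37.21 = 1068.65 m.
Total head at OW-7: h = 1060.92 m (water level in the piezometer is the total head).
Head difference: h(OW-3) − h(OW-7) = 1068.65 − 1060.92 = 7.73 m.
Hydraulic gradient: i = |Δh| / L = 7.73 / 2088 = 0.00370.

i ≈ 0.00370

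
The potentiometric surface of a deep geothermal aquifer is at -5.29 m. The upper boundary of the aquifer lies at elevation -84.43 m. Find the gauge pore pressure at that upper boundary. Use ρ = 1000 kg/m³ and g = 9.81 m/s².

Pressure head at the aquifer top: ψ = h − z = -5.29 − (-84.43) = 79.14 m.
P = ρgψ = 1000 × 9.81 × 79.14 = 776363 Pa ≈ 776 kPa.

P ≈ 776 kPa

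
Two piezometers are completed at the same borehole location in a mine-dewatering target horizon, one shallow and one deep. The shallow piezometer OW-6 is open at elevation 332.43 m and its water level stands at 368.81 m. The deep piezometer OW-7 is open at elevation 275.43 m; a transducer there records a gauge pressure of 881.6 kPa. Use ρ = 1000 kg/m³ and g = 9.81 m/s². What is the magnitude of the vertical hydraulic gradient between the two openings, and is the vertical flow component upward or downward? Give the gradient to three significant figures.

Total head at OW-6: h = 368.81 m (water level in the standpipe).
Pressure head at OW-7: ψ = P/(ρg) = 881.6×1000 / (1000 × 9.81) = 89.87 m.
Total head at OW-7: h = z + ψ = 275.43 + 89.87 = 365.30 m.
Δh = h(OW-6) − h(OW-7) = 368.81 − 365.30 = 3.51 m.
Vertical separation Δz = 332.43 − 275.43 = 57.00 m.
|i_v| = |Δh| / Δz = 3.51 / 57.00 = 0.0616.
Head is higher in the shallow piezometer, so vertical flow is downward (recharge condition).

|i_v| ≈ 0.0616; vertical flow is downward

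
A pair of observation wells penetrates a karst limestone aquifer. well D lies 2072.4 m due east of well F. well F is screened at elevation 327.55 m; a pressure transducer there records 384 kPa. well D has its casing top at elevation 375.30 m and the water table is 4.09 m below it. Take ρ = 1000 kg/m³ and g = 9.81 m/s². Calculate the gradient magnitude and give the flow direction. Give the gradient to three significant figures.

Pressure head at well F: ψ = P/(ρg) = 384×1000 / (1000 × 9.81) = 39.14 m.
Total head at well F: h = z + ψ = 327.55 + 39.14 = 366.69 m.
Total head at well D: h = 375.30 − 4.09 = 371.21 m.
Head difference: h(well F) − h(well D) = 366.69 − 371.21 = -4.52 m.
Hydraulic gradient: i = |Δh| / L = 4.52 / 2072.4 = 0.00218.
Flow is from higher to lower head: from well D toward well F, i.e. toward the west.

i ≈ 0.00218; groundwater flows toward the west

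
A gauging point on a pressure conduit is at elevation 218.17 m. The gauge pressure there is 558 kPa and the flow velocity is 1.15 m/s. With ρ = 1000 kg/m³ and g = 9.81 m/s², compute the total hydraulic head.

Pressure head ψ = P/(ρg) = 558×1000 / (1000 × 9.81) = 56.88 m.
Velocity head = v²/(2g) = 1.15² / (2 × 9.81) = 0.067 m.
h = z + ψ + v²/(2g) = 218.17 + 56.88 + 0.067 = 275.12 m.

h ≈ 275.12 m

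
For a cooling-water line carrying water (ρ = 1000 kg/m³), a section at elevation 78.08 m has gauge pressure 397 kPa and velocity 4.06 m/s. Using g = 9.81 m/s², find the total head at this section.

Pressure head ψ = P/(ρg) = 397×1000 / (1000 × 9.81) = 40.47 m.
Velocity head = v²/(2g) = 4.06² / (2 × 9.81) = 0.840 m.
h = z + ψ + v²/(2g) = 78.08 + 40.47 + 0.840 = 119.39 m.

h ≈ 119.39 m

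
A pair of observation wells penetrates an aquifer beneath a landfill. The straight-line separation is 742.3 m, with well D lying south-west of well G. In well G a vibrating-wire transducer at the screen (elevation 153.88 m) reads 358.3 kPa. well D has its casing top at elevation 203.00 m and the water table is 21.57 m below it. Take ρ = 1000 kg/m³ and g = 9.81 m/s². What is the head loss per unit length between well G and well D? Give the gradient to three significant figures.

Pressure head at well G: ψ = P/(ρg) = 358.3×1000 / (1000 × 9.81) = 36.52 m.
Total head at well G: h = z + ψ = 153.88 + 36.52 = 190.40 m.
Total head at well D: h = 203.00 − 21.57 = 181.43 m.
Head difference: h(well G) − h(well D) = 190.40 − 181.43 = 8.97 m.
Hydraulic gradient: i = |Δh| / L = 8.97 / 742.3 = 0.0121.

i ≈ 0.0121 m/m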